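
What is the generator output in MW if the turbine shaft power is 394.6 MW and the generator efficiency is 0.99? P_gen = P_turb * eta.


P_gen = 394.6 * 0.99 = 390.6540 MW


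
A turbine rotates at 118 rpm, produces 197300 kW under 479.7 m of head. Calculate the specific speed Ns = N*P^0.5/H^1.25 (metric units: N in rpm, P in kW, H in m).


Ns = 118 * 197300^0.5 / 479.7^1.25 = 23.3471


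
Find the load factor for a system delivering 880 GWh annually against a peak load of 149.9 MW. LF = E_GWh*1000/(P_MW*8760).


LF = 880 * 1000 / (149.9 * 8760) = 0.6702


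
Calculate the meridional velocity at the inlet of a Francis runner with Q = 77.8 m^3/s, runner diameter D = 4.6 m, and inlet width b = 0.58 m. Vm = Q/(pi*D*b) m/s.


Vm = 77.8 / (pi * 4.6 * 0.58) = 9.2820 m/s


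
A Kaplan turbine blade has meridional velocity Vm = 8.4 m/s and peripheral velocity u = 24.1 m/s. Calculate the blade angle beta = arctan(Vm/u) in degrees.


beta = arctan(8.4 / 24.1) = 19.2159 degrees


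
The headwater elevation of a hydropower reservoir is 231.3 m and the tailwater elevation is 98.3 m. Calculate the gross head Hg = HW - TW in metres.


Hg = 231.3 - 98.3 = 133.0000 m


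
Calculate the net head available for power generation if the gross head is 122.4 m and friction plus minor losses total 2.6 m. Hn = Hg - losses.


Hn = 122.4 - 2.6 = 119.8000 m


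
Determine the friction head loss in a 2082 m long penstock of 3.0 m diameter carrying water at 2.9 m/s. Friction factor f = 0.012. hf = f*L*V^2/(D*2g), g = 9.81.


hf = 0.012 * 2082 * 2.9^2 / (3.0 * 2 * 9.81) = 3.5697 m


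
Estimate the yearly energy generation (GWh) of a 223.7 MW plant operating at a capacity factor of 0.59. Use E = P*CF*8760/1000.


E = 223.7 * 0.59 * 8760 / 1000 = 1156.1711 GWh


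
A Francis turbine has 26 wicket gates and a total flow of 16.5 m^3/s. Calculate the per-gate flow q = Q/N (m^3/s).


q = 16.5 / 26 = 0.6346 m^3/s


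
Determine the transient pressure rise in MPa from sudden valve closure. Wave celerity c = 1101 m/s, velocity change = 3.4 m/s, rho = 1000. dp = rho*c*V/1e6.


dp = 1000 * 1101 * 3.4 / 1e6 = 3.7434 MPa


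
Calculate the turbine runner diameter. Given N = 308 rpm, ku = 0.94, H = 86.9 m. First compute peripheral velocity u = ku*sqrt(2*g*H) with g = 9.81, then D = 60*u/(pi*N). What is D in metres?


u = 0.94 * sqrt(2*9.81*86.9) = 38.8139 m/s
D = 60 * 38.8139 / (pi * 308) = 2.4068 m


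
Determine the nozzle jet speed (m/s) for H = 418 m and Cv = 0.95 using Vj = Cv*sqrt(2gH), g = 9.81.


Vj = 0.95 * sqrt(2*9.81*418) = 86.0322 m/s


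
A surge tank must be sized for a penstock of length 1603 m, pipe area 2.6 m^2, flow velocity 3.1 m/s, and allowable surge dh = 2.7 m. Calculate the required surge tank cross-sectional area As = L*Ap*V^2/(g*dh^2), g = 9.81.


As = 1603 * 2.6 * 3.1^2 / (9.81 * 2.7^2) = 560.0589 m^2


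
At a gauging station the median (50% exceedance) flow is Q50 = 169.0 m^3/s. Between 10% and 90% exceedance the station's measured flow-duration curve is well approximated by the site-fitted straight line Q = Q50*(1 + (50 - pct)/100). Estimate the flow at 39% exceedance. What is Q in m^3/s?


Q = 169.0 * (1 + (50 - 39)/100) = 187.5900 m^3/s


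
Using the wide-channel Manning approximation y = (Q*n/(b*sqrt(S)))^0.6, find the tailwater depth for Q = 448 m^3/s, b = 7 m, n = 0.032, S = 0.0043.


y = (448 * 0.032 / (7 * 0.0043^0.5))^0.6 = 7.8842 m


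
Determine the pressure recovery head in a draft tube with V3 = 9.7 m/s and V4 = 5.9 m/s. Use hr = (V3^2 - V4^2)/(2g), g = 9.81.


hr = (9.7^2 - 5.9^2) / (2*9.81) = 3.0214 m


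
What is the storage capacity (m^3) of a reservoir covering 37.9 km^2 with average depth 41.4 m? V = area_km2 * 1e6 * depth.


V = 37.9 * 1e6 * 41.4 = 1.5691e+09 m^3


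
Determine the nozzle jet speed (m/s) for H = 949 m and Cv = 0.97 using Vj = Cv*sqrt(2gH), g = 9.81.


Vj = 0.97 * sqrt(2*9.81*949) = 132.3593 m/s


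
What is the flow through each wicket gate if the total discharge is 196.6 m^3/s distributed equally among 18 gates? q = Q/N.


q = 196.6 / 18 = 10.9222 m^3/s


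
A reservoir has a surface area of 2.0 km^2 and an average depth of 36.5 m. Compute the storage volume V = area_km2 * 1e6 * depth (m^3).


V = 2.0 * 1e6 * 36.5 = 7.3000e+07 m^3


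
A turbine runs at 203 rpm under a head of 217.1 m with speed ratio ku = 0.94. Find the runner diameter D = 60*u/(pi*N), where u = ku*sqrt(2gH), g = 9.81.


u = 0.94 * sqrt(2*9.81*217.1) = 61.3490 m/s
D = 60 * 61.3490 / (pi * 203) = 5.7718 m


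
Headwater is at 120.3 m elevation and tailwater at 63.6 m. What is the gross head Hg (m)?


Hg = 120.3 - 63.6 = 56.7000 m


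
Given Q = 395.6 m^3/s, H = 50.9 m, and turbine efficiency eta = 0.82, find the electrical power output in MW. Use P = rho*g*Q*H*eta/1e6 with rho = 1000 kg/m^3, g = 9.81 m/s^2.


P = 1000 * 9.81 * 395.6 * 50.9 * 0.82 / 1e6 = 161.9783 MW


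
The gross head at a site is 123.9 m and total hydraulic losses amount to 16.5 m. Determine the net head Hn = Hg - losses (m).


Hn = 123.9 - 16.5 = 107.4000 m


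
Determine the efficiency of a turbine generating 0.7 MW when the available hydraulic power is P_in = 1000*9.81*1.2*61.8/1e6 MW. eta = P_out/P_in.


P_in = 1000 * 9.81 * 1.2 * 61.8 / 1e6 = 0.7275 MW
eta = 0.7 / 0.7275 = 0.9622


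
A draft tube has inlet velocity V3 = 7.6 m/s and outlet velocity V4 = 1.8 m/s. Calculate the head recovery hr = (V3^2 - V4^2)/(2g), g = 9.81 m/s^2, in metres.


hr = (7.6^2 - 1.8^2) / (2*9.81) = 2.7788 m


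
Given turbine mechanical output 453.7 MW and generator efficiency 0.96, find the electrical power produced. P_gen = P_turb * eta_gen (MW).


P_gen = 453.7 * 0.96 = 435.5520 MW


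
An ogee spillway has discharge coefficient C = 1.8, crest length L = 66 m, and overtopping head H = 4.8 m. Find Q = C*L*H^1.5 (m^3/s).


Q = 1.8 * 66 * 4.8^1.5 = 1249.3332 m^3/s


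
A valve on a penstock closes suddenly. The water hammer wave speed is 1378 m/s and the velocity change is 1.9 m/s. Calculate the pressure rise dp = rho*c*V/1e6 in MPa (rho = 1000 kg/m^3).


dp = 1000 * 1378 * 1.9 / 1e6 = 2.6182 MPa


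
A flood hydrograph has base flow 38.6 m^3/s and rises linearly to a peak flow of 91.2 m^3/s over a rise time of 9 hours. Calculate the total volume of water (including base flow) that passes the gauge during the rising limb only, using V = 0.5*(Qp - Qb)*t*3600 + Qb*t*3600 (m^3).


V = 0.5*(91.2 - 38.6)*9*3600 + 38.6*9*3600 = 2.1028e+06 m^3


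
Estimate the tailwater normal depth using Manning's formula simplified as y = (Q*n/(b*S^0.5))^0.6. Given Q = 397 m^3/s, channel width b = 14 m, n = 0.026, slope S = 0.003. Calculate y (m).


y = (397 * 0.026 / (14 * 0.003^0.5))^0.6 = 4.7582 m


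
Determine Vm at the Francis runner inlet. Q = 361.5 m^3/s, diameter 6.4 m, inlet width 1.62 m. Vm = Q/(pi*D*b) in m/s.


Vm = 361.5 / (pi * 6.4 * 1.62) = 11.0985 m/s


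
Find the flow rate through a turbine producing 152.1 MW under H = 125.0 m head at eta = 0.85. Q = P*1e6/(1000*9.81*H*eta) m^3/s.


Q = 152.1 * 1e6 / (1000 * 9.81 * 125.0 * 0.85) = 145.9255 m^3/s


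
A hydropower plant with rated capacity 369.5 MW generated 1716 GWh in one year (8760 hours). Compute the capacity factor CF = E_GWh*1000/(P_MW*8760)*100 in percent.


CF = 1716 * 1000 / (369.5 * 8760) * 100 = 53.0150 %


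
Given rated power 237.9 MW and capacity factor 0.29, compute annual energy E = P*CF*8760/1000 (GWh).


E = 237.9 * 0.29 * 8760 / 1000 = 604.3612 GWh


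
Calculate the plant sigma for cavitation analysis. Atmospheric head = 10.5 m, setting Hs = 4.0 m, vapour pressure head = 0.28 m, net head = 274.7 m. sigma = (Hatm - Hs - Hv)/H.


sigma = (10.5 - 4.0 - 0.28) / 274.7 = 0.0226


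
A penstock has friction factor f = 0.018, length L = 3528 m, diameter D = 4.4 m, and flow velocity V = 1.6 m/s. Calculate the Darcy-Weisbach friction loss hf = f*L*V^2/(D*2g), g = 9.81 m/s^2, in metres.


hf = 0.018 * 3528 * 1.6^2 / (4.4 * 2 * 9.81) = 1.8832 m


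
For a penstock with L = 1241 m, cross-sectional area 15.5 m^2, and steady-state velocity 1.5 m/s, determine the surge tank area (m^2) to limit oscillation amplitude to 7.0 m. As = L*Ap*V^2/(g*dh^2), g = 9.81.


As = 1241 * 15.5 * 1.5^2 / (9.81 * 7.0^2) = 90.0370 m^2


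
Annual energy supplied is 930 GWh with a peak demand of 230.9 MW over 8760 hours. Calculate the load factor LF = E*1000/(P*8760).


LF = 930 * 1000 / (230.9 * 8760) = 0.4598


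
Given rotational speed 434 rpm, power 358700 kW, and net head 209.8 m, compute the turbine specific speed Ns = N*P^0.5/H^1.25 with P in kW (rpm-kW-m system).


Ns = 434 * 358700^0.5 / 209.8^1.25 = 325.5357


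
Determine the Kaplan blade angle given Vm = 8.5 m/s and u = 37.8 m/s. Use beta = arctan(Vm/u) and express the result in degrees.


beta = arctan(8.5 / 37.8) = 12.6732 degrees


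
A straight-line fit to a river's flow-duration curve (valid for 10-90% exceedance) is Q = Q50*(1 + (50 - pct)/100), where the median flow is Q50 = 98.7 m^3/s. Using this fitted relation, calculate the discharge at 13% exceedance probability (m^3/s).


Q = 98.7 * (1 + (50 - 13)/100) = 135.2190 m^3/s


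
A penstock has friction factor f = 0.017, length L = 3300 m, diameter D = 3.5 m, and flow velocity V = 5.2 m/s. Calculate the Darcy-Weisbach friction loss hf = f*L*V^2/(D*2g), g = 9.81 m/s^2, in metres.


hf = 0.017 * 3300 * 5.2^2 / (3.5 * 2 * 9.81) = 22.0903 m


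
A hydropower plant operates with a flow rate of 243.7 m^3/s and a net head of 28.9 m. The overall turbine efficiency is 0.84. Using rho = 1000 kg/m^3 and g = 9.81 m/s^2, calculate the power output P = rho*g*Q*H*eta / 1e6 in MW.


P = 1000 * 9.81 * 243.7 * 28.9 * 0.84 / 1e6 = 58.0366 MW


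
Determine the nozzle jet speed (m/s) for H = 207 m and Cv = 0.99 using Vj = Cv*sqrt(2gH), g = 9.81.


Vj = 0.99 * sqrt(2*9.81*207) = 63.0914 m/s


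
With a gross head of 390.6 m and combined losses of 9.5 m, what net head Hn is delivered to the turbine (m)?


Hn = 390.6 - 9.5 = 381.1000 m


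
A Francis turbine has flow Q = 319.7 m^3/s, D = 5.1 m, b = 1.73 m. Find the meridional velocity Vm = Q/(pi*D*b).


Vm = 319.7 / (pi * 5.1 * 1.73) = 11.5339 m/s


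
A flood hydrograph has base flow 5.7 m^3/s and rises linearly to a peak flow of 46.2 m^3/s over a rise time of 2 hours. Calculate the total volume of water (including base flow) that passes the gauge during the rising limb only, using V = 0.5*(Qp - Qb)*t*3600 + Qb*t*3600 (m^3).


V = 0.5*(46.2 - 5.7)*2*3600 + 5.7*2*3600 = 186840.0000 m^3


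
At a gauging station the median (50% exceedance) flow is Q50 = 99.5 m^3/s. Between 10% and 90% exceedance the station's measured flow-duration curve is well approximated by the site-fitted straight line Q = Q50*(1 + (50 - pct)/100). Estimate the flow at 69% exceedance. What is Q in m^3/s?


Q = 99.5 * (1 + (50 - 69)/100) = 80.5950 m^3/s


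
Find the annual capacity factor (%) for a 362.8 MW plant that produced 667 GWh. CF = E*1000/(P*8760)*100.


CF = 667 * 1000 / (362.8 * 8760) * 100 = 20.9872 %


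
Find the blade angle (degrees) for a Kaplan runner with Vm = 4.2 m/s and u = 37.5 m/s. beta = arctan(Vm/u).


beta = arctan(4.2 / 37.5) = 6.3905 degrees


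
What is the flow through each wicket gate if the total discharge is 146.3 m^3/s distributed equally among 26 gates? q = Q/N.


q = 146.3 / 26 = 5.6269 m^3/s


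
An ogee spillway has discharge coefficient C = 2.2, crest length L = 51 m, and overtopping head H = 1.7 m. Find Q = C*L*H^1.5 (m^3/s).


Q = 2.2 * 51 * 1.7^1.5 = 248.6945 m^3/s


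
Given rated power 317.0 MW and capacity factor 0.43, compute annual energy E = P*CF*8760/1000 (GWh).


E = 317.0 * 0.43 * 8760 / 1000 = 1194.0756 GWh


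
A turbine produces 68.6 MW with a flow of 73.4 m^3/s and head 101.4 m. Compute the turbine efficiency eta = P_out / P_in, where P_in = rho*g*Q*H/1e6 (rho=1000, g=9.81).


P_in = 1000 * 9.81 * 73.4 * 101.4 / 1e6 = 73.0135 MW
eta = 68.6 / 73.0135 = 0.9396


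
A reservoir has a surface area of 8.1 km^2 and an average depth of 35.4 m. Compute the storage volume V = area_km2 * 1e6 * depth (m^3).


V = 8.1 * 1e6 * 35.4 = 2.8674e+08 m^3


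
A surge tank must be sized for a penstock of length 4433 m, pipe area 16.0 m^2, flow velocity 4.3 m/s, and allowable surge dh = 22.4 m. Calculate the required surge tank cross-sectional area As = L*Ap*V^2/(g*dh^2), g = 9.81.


As = 4433 * 16.0 * 4.3^2 / (9.81 * 22.4^2) = 266.4340 m^2


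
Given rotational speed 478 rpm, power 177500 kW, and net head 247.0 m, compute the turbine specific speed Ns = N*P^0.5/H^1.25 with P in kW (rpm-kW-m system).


Ns = 478 * 177500^0.5 / 247.0^1.25 = 205.6629


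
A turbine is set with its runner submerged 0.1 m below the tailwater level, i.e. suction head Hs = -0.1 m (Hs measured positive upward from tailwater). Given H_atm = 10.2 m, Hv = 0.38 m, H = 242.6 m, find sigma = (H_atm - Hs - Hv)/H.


sigma = (10.2 - (-0.1) - 0.38) / 242.6 = 0.0409


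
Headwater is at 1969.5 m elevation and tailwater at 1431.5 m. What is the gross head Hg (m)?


Hg = 1969.5 - 1431.5 = 538.0000 m


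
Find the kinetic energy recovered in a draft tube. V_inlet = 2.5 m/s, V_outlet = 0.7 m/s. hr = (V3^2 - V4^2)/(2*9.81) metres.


hr = (2.5^2 - 0.7^2) / (2*9.81) = 0.2936 m


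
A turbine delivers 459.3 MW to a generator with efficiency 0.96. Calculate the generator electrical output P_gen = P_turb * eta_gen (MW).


P_gen = 459.3 * 0.96 = 440.9280 MW


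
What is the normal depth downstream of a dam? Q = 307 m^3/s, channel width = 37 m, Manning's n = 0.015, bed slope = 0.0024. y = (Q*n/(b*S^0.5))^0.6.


y = (307 * 0.015 / (37 * 0.0024^0.5))^0.6 = 1.7497 m


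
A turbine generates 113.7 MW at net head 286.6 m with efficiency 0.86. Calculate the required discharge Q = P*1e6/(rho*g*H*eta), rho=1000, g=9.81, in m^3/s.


Q = 113.7 * 1e6 / (1000 * 9.81 * 286.6 * 0.86) = 47.0237 m^3/s


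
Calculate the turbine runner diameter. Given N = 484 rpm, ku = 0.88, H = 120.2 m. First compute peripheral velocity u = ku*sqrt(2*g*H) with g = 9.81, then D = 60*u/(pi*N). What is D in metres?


u = 0.88 * sqrt(2*9.81*120.2) = 42.7351 m/s
D = 60 * 42.7351 / (pi * 484) = 1.6863 m


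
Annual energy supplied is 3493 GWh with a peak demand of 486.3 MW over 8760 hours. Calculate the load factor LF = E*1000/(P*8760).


LF = 3493 * 1000 / (486.3 * 8760) = 0.8200


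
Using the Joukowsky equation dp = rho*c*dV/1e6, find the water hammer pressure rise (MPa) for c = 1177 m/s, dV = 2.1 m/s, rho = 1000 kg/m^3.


dp = 1000 * 1177 * 2.1 / 1e6 = 2.4717 MPa


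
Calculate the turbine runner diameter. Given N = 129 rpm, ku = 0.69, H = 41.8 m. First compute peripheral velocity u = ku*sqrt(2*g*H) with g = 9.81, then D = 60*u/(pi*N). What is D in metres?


u = 0.69 * sqrt(2*9.81*41.8) = 19.7600 m/s
D = 60 * 19.7600 / (pi * 129) = 2.9255 m


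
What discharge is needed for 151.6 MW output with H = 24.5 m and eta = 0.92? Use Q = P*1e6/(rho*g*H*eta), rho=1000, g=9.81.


Q = 151.6 * 1e6 / (1000 * 9.81 * 24.5 * 0.92) = 685.6086 m^3/s


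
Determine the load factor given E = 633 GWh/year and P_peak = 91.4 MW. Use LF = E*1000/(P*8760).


LF = 633 * 1000 / (91.4 * 8760) = 0.7906


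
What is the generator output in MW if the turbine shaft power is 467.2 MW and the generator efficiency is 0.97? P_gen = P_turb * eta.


P_gen = 467.2 * 0.97 = 453.1840 MW


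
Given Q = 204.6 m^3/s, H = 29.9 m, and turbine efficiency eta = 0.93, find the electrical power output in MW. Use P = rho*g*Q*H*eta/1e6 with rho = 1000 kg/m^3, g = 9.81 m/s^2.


P = 1000 * 9.81 * 204.6 * 29.9 * 0.93 / 1e6 = 55.8122 MW


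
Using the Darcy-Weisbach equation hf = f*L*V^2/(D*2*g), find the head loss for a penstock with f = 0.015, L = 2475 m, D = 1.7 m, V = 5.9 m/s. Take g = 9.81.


hf = 0.015 * 2475 * 5.9^2 / (1.7 * 2 * 9.81) = 38.7456 m


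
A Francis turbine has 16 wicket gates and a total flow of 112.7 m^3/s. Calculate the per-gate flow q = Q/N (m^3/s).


q = 112.7 / 16 = 7.0438 m^3/s


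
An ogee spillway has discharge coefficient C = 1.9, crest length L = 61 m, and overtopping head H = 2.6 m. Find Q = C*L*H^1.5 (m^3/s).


Q = 1.9 * 61 * 2.6^1.5 = 485.8961 m^3/s


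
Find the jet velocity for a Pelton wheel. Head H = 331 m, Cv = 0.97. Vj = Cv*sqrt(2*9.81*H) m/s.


Vj = 0.97 * sqrt(2*9.81*331) = 78.1691 m/s


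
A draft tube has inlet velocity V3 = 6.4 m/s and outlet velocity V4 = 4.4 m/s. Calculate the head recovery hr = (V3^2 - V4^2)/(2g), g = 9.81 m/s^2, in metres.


hr = (6.4^2 - 4.4^2) / (2*9.81) = 1.1009 m


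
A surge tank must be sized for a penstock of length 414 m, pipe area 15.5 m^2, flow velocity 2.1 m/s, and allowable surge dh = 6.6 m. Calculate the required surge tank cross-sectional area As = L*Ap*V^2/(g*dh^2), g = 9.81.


As = 414 * 15.5 * 2.1^2 / (9.81 * 6.6^2) = 66.2237 m^2


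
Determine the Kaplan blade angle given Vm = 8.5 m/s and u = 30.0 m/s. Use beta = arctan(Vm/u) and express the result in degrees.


beta = arctan(8.5 / 30.0) = 15.8192 degrees


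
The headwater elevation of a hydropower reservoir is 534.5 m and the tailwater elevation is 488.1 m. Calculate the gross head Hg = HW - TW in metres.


Hg = 534.5 - 488.1 = 46.4000 m


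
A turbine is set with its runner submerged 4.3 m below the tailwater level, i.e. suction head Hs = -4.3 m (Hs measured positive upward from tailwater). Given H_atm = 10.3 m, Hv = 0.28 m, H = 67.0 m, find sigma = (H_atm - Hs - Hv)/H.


sigma = (10.3 - (-4.3) - 0.28) / 67.0 = 0.2137


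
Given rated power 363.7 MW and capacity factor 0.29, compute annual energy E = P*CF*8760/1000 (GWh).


E = 363.7 * 0.29 * 8760 / 1000 = 923.9435 GWh


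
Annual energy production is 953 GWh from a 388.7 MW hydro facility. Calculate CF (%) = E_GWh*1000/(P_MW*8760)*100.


CF = 953 * 1000 / (388.7 * 8760) * 100 = 27.9882 %


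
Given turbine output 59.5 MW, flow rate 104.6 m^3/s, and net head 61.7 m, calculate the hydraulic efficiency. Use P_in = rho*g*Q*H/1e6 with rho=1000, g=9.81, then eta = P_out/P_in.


P_in = 1000 * 9.81 * 104.6 * 61.7 / 1e6 = 63.3120 MW
eta = 59.5 / 63.3120 = 0.9398


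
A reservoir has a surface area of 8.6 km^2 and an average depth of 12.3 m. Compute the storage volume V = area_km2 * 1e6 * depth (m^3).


V = 8.6 * 1e6 * 12.3 = 1.0578e+08 m^3


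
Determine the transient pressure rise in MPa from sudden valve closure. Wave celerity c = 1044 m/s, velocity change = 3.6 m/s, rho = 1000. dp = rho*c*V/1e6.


dp = 1000 * 1044 * 3.6 / 1e6 = 3.7584 MPa


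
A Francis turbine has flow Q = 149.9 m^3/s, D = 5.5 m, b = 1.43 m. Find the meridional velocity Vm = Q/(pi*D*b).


Vm = 149.9 / (pi * 5.5 * 1.43) = 6.0667 m/s


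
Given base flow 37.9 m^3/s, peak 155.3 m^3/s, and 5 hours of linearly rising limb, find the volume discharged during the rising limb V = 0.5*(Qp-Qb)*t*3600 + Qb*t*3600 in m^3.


V = 0.5*(155.3 - 37.9)*5*3600 + 37.9*5*3600 = 1.7388e+06 m^3


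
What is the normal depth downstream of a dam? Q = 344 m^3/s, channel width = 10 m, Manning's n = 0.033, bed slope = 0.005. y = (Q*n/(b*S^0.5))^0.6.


y = (344 * 0.033 / (10 * 0.005^0.5))^0.6 = 5.2887 m


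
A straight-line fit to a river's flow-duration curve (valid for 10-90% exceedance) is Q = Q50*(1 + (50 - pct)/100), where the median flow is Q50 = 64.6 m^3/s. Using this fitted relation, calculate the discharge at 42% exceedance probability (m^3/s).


Q = 64.6 * (1 + (50 - 42)/100) = 69.7680 m^3/s


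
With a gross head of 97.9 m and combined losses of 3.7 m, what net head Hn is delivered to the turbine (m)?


Hn = 97.9 - 3.7 = 94.2000 m


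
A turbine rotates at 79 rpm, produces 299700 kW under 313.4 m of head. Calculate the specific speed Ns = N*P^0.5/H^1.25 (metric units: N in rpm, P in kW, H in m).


Ns = 79 * 299700^0.5 / 313.4^1.25 = 32.7980


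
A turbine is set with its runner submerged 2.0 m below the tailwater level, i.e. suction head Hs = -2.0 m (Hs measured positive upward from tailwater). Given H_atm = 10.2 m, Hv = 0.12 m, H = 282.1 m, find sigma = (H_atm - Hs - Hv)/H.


sigma = (10.2 - (-2.0) - 0.12) / 282.1 = 0.0428


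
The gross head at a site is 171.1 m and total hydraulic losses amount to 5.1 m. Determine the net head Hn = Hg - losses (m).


Hn = 171.1 - 5.1 = 166.0000 m


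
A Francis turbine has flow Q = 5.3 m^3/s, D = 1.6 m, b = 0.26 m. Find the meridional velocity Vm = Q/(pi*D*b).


Vm = 5.3 / (pi * 1.6 * 0.26) = 4.0554 m/s


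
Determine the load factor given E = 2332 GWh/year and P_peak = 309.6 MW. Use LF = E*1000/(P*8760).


LF = 2332 * 1000 / (309.6 * 8760) = 0.8599


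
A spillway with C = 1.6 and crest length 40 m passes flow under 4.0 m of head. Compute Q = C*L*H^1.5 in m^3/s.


Q = 1.6 * 40 * 4.0^1.5 = 512.0000 m^3/s


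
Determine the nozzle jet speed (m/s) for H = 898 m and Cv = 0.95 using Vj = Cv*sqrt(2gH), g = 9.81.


Vj = 0.95 * sqrt(2*9.81*898) = 126.0989 m/s


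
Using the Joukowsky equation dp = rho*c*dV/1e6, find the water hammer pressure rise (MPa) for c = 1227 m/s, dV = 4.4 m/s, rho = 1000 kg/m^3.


dp = 1000 * 1227 * 4.4 / 1e6 = 5.3988 MPa


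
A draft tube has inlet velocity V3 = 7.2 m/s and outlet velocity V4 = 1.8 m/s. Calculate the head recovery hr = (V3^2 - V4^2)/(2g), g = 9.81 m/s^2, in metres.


hr = (7.2^2 - 1.8^2) / (2*9.81) = 2.4771 m


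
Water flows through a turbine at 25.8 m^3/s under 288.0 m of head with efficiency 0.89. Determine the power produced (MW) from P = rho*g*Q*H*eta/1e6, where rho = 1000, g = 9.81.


P = 1000 * 9.81 * 25.8 * 288.0 * 0.89 / 1e6 = 64.8741 MW


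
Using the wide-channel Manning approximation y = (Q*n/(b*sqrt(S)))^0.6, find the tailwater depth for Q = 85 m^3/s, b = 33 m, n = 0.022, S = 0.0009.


y = (85 * 0.022 / (33 * 0.0009^0.5))^0.6 = 1.4646 m


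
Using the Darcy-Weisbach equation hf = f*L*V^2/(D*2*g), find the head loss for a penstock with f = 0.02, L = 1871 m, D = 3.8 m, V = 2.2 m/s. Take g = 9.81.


hf = 0.02 * 1871 * 2.2^2 / (3.8 * 2 * 9.81) = 2.4292 m


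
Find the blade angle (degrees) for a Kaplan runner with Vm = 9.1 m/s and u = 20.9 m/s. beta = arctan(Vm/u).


beta = arctan(9.1 / 20.9) = 23.5286 degrees


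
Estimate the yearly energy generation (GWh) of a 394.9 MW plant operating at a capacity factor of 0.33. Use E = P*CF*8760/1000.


E = 394.9 * 0.33 * 8760 / 1000 = 1141.5769 GWh


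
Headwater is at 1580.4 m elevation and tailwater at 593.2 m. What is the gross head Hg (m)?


Hg = 1580.4 - 593.2 = 987.2000 m


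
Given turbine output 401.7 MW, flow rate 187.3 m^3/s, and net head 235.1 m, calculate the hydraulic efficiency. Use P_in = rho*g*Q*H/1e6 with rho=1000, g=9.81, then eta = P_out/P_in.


P_in = 1000 * 9.81 * 187.3 * 235.1 / 1e6 = 431.9758 MW
eta = 401.7 / 431.9758 = 0.9299


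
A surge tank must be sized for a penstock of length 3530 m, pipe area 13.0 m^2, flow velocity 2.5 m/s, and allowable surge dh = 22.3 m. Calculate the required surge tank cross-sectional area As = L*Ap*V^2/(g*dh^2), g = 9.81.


As = 3530 * 13.0 * 2.5^2 / (9.81 * 22.3^2) = 58.7921 m^2


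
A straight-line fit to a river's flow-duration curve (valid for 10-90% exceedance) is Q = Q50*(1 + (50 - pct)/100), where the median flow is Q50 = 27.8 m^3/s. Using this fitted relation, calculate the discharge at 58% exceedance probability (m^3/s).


Q = 27.8 * (1 + (50 - 58)/100) = 25.5760 m^3/s


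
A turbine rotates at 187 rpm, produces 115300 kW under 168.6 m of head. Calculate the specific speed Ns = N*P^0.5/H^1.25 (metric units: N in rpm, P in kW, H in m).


Ns = 187 * 115300^0.5 / 168.6^1.25 = 104.5164


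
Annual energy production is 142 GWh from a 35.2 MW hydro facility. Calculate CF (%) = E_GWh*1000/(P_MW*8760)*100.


CF = 142 * 1000 / (35.2 * 8760) * 100 = 46.0513 %


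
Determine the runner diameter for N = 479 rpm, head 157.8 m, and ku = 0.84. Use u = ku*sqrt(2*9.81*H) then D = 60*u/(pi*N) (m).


u = 0.84 * sqrt(2*9.81*157.8) = 46.7393 m/s
D = 60 * 46.7393 / (pi * 479) = 1.8636 m


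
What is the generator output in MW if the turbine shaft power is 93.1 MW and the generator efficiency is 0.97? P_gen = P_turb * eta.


P_gen = 93.1 * 0.97 = 90.3070 MW


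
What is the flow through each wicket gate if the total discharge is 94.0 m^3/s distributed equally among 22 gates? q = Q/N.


q = 94.0 / 22 = 4.2727 m^3/s


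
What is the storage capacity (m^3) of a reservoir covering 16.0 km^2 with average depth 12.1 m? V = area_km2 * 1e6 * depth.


V = 16.0 * 1e6 * 12.1 = 1.9360e+08 m^3


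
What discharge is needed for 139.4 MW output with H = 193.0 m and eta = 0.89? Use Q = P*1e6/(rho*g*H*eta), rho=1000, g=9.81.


Q = 139.4 * 1e6 / (1000 * 9.81 * 193.0 * 0.89) = 82.7268 m^3/s


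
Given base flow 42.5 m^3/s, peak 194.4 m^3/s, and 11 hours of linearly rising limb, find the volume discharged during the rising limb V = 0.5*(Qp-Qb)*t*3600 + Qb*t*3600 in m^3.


V = 0.5*(194.4 - 42.5)*11*3600 + 42.5*11*3600 = 4.6906e+06 m^3


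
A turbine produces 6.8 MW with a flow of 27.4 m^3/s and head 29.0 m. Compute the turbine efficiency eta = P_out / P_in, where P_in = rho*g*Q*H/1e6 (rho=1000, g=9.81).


P_in = 1000 * 9.81 * 27.4 * 29.0 / 1e6 = 7.7950 MW
eta = 6.8 / 7.7950 = 0.8724


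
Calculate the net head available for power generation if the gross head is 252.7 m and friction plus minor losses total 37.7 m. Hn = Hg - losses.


Hn = 252.7 - 37.7 = 215.0000 m


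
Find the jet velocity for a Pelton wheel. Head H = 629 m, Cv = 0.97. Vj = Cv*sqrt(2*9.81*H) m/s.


Vj = 0.97 * sqrt(2*9.81*629) = 107.7573 m/s


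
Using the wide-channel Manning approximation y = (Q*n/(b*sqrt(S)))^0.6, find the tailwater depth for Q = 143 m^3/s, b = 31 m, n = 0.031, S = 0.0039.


y = (143 * 0.031 / (31 * 0.0039^0.5))^0.6 = 1.6439 m


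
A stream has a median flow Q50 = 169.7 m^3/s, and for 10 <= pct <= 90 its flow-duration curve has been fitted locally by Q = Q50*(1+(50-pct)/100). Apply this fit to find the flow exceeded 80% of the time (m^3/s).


Q = 169.7 * (1 + (50 - 80)/100) = 118.7900 m^3/s


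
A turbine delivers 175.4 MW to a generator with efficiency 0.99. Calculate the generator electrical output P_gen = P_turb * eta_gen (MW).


P_gen = 175.4 * 0.99 = 173.6460 MW


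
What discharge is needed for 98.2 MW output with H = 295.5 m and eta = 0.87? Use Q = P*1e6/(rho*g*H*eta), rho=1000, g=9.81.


Q = 98.2 * 1e6 / (1000 * 9.81 * 295.5 * 0.87) = 38.9373 m^3/s


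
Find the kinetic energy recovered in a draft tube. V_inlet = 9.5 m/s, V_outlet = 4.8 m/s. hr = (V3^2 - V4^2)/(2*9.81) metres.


hr = (9.5^2 - 4.8^2) / (2*9.81) = 3.4256 m


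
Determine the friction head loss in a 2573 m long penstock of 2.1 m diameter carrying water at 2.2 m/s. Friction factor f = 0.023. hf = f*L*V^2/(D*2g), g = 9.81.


hf = 0.023 * 2573 * 2.2^2 / (2.1 * 2 * 9.81) = 6.9518 m


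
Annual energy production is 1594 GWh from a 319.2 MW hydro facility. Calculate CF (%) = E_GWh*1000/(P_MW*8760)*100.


CF = 1594 * 1000 / (319.2 * 8760) * 100 = 57.0061 %


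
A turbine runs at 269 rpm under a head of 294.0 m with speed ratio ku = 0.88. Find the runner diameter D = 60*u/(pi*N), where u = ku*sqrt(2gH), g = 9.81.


u = 0.88 * sqrt(2*9.81*294.0) = 66.8353 m/s
D = 60 * 66.8353 / (pi * 269) = 4.7452 m


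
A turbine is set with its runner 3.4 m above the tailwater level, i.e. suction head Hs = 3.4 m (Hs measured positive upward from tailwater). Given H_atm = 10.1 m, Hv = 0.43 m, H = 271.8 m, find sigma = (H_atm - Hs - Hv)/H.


sigma = (10.1 - 3.4 - 0.43) / 271.8 = 0.0231


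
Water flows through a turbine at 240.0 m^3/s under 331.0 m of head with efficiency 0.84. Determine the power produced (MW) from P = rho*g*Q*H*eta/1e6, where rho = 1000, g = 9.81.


P = 1000 * 9.81 * 240.0 * 331.0 * 0.84 / 1e6 = 654.6174 MW


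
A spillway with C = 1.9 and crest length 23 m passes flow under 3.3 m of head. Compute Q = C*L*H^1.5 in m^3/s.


Q = 1.9 * 23 * 3.3^1.5 = 261.9705 m^3/s


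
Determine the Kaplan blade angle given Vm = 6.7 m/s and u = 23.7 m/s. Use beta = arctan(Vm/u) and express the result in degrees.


beta = arctan(6.7 / 23.7) = 15.7856 degrees


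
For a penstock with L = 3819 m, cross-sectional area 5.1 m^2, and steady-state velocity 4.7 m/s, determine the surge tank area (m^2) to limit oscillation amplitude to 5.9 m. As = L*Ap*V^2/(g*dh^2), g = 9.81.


As = 3819 * 5.1 * 4.7^2 / (9.81 * 5.9^2) = 1259.9187 m^2


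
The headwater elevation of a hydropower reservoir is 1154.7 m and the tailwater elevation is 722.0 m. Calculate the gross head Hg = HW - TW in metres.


Hg = 1154.7 - 722.0 = 432.7000 m


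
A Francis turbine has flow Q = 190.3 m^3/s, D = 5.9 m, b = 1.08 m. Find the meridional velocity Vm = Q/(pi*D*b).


Vm = 190.3 / (pi * 5.9 * 1.08) = 9.5063 m/s


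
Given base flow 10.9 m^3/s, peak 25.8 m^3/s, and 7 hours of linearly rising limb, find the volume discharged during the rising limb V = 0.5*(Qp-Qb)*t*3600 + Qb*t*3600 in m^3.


V = 0.5*(25.8 - 10.9)*7*3600 + 10.9*7*3600 = 462420.0000 m^3


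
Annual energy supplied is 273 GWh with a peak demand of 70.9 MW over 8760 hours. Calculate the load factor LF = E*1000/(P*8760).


LF = 273 * 1000 / (70.9 * 8760) = 0.4396


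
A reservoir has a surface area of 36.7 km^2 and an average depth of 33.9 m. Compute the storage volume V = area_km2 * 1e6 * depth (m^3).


V = 36.7 * 1e6 * 33.9 = 1.2441e+09 m^3


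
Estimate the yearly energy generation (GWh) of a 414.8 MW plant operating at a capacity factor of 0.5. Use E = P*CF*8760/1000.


E = 414.8 * 0.5 * 8760 / 1000 = 1816.8240 GWh


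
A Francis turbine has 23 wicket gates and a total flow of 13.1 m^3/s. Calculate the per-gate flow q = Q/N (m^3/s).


q = 13.1 / 23 = 0.5696 m^3/s


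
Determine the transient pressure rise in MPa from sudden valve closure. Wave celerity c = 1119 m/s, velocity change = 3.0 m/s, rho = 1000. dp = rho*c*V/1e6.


dp = 1000 * 1119 * 3.0 / 1e6 = 3.3570 MPa


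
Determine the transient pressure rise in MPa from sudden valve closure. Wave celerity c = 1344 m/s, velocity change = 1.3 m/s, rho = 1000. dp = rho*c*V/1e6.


dp = 1000 * 1344 * 1.3 / 1e6 = 1.7472 MPa


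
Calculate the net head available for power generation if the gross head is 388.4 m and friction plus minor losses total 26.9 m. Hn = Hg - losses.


Hn = 388.4 - 26.9 = 361.5000 m


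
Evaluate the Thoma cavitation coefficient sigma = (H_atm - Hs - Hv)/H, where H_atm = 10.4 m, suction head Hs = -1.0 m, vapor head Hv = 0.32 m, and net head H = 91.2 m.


sigma = (10.4 - (-1.0) - 0.32) / 91.2 = 0.1215


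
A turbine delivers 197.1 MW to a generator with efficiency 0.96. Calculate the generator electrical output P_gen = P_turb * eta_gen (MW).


P_gen = 197.1 * 0.96 = 189.2160 MW


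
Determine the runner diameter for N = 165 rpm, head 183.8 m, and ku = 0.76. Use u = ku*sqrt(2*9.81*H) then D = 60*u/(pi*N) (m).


u = 0.76 * sqrt(2*9.81*183.8) = 45.6390 m/s
D = 60 * 45.6390 / (pi * 165) = 5.2827 m


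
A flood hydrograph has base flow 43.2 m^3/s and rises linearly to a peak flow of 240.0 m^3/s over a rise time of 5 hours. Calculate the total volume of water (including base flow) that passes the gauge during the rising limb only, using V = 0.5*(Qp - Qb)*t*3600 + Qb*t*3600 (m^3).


V = 0.5*(240.0 - 43.2)*5*3600 + 43.2*5*3600 = 2.5488e+06 m^3


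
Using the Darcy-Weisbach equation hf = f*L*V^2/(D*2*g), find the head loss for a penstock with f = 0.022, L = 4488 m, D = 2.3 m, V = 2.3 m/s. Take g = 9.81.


hf = 0.022 * 4488 * 2.3^2 / (2.3 * 2 * 9.81) = 11.5746 m


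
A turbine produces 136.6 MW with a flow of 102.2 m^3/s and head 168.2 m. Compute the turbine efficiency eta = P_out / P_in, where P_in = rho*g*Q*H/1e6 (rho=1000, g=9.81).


P_in = 1000 * 9.81 * 102.2 * 168.2 / 1e6 = 168.6343 MW
eta = 136.6 / 168.6343 = 0.8100


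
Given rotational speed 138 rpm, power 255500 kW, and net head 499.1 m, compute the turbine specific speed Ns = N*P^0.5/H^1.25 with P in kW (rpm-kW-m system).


Ns = 138 * 255500^0.5 / 499.1^1.25 = 29.5692


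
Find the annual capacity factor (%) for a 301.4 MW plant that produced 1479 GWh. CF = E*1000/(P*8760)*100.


CF = 1479 * 1000 / (301.4 * 8760) * 100 = 56.0171 %


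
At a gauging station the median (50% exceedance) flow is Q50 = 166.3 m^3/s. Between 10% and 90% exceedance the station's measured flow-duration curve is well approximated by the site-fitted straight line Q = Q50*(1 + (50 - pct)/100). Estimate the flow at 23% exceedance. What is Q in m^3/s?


Q = 166.3 * (1 + (50 - 23)/100) = 211.2010 m^3/s


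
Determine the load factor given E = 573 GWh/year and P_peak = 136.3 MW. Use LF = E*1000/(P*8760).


LF = 573 * 1000 / (136.3 * 8760) = 0.4799


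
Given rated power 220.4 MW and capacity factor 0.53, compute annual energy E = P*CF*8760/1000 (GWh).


E = 220.4 * 0.53 * 8760 / 1000 = 1023.2731 GWh


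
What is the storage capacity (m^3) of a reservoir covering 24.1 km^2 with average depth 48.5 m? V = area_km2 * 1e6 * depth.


V = 24.1 * 1e6 * 48.5 = 1.1688e+09 m^3


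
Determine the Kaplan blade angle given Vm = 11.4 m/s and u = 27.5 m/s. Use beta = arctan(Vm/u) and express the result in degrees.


beta = arctan(11.4 / 27.5) = 22.5162 degrees


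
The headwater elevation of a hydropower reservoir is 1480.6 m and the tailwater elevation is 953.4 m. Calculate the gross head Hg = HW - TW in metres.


Hg = 1480.6 - 953.4 = 527.2000 m


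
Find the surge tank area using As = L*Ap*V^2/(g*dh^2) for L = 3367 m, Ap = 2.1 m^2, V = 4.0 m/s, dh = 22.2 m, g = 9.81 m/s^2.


As = 3367 * 2.1 * 4.0^2 / (9.81 * 22.2^2) = 23.3995 m^2


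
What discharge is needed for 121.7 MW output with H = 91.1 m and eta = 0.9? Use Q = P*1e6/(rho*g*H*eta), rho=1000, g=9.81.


Q = 121.7 * 1e6 / (1000 * 9.81 * 91.1 * 0.9) = 151.3076 m^3/s


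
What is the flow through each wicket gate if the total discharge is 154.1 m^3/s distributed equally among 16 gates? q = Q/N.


q = 154.1 / 16 = 9.6312 m^3/s


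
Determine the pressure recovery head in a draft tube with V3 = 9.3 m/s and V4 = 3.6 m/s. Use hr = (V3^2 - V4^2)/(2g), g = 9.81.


hr = (9.3^2 - 3.6^2) / (2*9.81) = 3.7477 m


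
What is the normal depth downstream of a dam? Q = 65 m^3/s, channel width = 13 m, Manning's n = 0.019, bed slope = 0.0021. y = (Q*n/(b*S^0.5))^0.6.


y = (65 * 0.019 / (13 * 0.0021^0.5))^0.6 = 1.5487 m


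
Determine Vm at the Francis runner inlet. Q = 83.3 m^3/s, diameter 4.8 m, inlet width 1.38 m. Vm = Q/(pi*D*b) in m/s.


Vm = 83.3 / (pi * 4.8 * 1.38) = 4.0029 m/s


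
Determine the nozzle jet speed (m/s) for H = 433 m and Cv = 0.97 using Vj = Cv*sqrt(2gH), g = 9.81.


Vj = 0.97 * sqrt(2*9.81*433) = 89.4057 m/s


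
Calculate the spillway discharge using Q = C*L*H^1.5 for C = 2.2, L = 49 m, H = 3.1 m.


Q = 2.2 * 49 * 3.1^1.5 = 588.3846 m^3/s


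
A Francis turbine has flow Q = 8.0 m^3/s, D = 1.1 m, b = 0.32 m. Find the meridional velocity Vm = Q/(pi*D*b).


Vm = 8.0 / (pi * 1.1 * 0.32) = 7.2343 m/s


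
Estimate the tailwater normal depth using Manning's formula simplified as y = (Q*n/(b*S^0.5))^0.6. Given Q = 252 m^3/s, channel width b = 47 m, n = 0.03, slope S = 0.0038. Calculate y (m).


y = (252 * 0.03 / (47 * 0.0038^0.5))^0.6 = 1.7779 m


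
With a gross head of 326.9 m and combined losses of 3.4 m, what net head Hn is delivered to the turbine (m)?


Hn = 326.9 - 3.4 = 323.5000 m


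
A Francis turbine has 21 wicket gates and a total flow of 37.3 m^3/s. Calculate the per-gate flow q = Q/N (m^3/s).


q = 37.3 / 21 = 1.7762 m^3/s


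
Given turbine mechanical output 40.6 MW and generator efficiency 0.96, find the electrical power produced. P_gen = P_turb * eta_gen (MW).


P_gen = 40.6 * 0.96 = 38.9760 MW


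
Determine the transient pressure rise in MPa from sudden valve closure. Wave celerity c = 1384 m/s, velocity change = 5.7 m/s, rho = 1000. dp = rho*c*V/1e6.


dp = 1000 * 1384 * 5.7 / 1e6 = 7.8888 MPa


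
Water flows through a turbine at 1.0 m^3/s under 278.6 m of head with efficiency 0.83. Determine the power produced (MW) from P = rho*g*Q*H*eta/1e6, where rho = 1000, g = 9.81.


P = 1000 * 9.81 * 1.0 * 278.6 * 0.83 / 1e6 = 2.2684 MW


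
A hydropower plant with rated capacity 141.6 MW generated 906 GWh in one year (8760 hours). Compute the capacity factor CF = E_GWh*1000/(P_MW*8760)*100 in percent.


CF = 906 * 1000 / (141.6 * 8760) * 100 = 73.0400 %


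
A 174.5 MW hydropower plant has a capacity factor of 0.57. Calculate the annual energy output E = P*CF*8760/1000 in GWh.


E = 174.5 * 0.57 * 8760 / 1000 = 871.3134 GWh


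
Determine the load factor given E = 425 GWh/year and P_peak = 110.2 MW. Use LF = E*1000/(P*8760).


LF = 425 * 1000 / (110.2 * 8760) = 0.4403


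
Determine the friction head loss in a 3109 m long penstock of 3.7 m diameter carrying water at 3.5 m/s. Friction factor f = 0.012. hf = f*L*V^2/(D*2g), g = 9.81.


hf = 0.012 * 3109 * 3.5^2 / (3.7 * 2 * 9.81) = 6.2956 m


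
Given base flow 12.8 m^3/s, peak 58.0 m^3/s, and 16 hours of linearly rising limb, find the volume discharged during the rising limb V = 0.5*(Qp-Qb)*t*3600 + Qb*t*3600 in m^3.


V = 0.5*(58.0 - 12.8)*16*3600 + 12.8*16*3600 = 2.0390e+06 m^3


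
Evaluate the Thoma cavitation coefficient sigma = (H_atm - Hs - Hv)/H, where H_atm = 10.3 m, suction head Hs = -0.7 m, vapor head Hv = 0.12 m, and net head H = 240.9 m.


sigma = (10.3 - (-0.7) - 0.12) / 240.9 = 0.0452


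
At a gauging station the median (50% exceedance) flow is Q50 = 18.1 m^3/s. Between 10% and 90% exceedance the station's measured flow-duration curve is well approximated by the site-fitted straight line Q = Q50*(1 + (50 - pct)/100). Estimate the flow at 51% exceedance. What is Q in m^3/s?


Q = 18.1 * (1 + (50 - 51)/100) = 17.9190 m^3/s


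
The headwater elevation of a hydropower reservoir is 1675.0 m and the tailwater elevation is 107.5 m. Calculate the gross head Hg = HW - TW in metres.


Hg = 1675.0 - 107.5 = 1567.5000 m


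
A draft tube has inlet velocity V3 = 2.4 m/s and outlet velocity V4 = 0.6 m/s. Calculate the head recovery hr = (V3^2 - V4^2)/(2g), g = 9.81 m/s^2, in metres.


hr = (2.4^2 - 0.6^2) / (2*9.81) = 0.2752 m


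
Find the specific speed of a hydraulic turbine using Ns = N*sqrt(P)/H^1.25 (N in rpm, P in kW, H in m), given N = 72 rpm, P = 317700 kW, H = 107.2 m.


Ns = 72 * 317700^0.5 / 107.2^1.25 = 117.6515


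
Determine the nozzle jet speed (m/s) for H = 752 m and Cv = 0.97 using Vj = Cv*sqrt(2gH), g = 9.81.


Vj = 0.97 * sqrt(2*9.81*752) = 117.8230 m/s


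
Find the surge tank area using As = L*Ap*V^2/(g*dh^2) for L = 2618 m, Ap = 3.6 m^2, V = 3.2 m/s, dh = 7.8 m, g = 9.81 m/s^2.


As = 2618 * 3.6 * 3.2^2 / (9.81 * 7.8^2) = 161.7014 m^2


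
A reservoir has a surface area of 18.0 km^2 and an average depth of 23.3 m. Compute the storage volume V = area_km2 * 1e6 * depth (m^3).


V = 18.0 * 1e6 * 23.3 = 4.1940e+08 m^3


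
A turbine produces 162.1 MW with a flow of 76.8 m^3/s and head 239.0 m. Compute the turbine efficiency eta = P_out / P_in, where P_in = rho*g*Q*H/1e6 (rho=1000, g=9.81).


P_in = 1000 * 9.81 * 76.8 * 239.0 / 1e6 = 180.0645 MW
eta = 162.1 / 180.0645 = 0.9002
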